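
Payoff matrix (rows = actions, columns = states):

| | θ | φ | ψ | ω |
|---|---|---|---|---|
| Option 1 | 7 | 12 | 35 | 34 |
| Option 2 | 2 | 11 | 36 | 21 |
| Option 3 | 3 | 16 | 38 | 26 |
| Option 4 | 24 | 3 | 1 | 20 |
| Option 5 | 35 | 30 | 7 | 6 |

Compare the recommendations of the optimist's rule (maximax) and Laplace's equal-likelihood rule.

Row maxima: Option 1=35, Option 2=36, Option 3=38, Option 4=24, Option 5=35
Best best-case = 38 → Option 3.
Row averages: Option 1=22, Option 2=17.5, Option 3=20.75, Option 4=12, Option 5=19.5
Highest average = 22 → Option 1.

maximax → Option 3; laplace → Option 1 (disagree)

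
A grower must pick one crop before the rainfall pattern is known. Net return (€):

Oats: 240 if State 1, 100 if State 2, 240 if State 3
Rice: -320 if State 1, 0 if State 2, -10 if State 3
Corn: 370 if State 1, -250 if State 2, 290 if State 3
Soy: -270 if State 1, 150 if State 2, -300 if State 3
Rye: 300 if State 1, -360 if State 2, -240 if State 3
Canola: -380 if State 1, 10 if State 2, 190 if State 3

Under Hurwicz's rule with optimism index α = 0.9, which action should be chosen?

Oats: 0.9·240 + 0.1·100 = 226
Rice: 0.9·0 + 0.1·(-320) = -32
Corn: 0.9·370 + 0.1·(-250) = 308
Soy: 0.9·150 + 0.1·(-300) = 105
Rye: 0.9·300 + 0.1·(-360) = 234
Canola: 0.9·190 + 0.1·(-380) = 133
Highest Hurwicz score = 308 → Corn.

Corn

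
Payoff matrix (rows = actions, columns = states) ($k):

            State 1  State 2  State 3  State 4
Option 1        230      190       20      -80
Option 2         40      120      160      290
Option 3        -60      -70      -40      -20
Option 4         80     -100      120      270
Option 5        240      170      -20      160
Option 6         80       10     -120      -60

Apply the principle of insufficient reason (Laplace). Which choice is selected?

Option 2

Row averages: Option 1=90, Option 2=152.5, Option 3=-47.5, Option 4=92.5, Option 5=137.5, Option 6=-22.5
Highest average = 152.5 → Option 2.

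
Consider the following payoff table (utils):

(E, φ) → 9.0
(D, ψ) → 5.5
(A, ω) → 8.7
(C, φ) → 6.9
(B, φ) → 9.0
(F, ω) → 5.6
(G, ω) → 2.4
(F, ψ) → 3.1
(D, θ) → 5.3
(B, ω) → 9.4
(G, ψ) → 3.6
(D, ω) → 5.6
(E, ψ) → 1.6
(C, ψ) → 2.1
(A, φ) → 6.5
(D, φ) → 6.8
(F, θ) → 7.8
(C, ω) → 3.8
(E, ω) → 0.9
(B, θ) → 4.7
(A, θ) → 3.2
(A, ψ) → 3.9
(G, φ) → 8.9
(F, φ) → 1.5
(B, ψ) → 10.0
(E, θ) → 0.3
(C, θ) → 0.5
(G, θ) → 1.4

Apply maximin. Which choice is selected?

D

Row minima: A=3.2, B=4.7, C=0.5, D=5.3, E=0.3, F=1.5, G=1.4
Best worst-case = 5.3 → D.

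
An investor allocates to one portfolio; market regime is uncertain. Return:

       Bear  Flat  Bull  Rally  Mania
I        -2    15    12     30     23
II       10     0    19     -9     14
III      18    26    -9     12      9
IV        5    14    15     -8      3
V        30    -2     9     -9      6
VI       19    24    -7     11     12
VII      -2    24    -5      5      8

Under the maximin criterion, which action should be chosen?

I

Row minima: I=-2, II=-9, III=-9, IV=-8, V=-9, VI=-7, VII=-5
Best worst-case = -2 → I.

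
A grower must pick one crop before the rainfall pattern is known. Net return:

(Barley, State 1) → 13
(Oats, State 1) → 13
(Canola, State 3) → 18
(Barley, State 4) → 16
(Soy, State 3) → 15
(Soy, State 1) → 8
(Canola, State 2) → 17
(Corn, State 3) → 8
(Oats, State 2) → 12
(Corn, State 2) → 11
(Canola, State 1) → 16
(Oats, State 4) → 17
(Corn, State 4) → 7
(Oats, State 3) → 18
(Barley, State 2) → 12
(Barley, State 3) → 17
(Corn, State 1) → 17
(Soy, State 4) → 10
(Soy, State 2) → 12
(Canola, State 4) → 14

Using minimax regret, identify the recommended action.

Canola

Column bests: State 1=17, State 2=17, State 3=18, State 4=17.
Soy regrets: 9, 5, 3, 7 → max 9
Oats regrets: 4, 5, 0, 0 → max 5
Canola regrets: 1, 0, 0, 3 → max 3
Corn regrets: 0, 6, 10, 10 → max 10
Barley regrets: 4, 5, 1, 1 → max 5
Smallest max regret = 3 → Canola.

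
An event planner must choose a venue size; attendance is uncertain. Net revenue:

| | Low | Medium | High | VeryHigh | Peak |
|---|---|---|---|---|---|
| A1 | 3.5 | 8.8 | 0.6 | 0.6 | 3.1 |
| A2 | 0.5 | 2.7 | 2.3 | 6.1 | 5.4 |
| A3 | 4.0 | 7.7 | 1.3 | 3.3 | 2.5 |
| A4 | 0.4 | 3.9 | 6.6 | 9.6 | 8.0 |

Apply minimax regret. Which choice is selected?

A4

Column bests: Low=4.0, Medium=8.8, High=6.6, VeryHigh=9.6, Peak=8.0.
A1 regrets: 0.5, 0.0, 6.0, 9.0, 4.9 → max 9.0
A2 regrets: 3.5, 6.1, 4.3, 3.5, 2.6 → max 6.1
A3 regrets: 0.0, 1.1, 5.3, 6.3, 5.5 → max 6.3
A4 regrets: 3.6, 4.9, 0.0, 0.0, 0.0 → max 4.9
Smallest max regret = 4.9 → A4.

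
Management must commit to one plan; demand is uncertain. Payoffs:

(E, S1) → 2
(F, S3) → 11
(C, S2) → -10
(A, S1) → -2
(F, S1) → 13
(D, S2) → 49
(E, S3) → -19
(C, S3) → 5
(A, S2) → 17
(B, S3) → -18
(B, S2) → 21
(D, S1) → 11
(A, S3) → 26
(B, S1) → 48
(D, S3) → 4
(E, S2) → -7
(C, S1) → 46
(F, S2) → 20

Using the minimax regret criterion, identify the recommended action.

Column bests: S1=48, S2=49, S3=26.
A regrets: 50, 32, 0 → max 50
B regrets: 0, 28, 44 → max 44
C regrets: 2, 59, 21 → max 59
D regrets: 37, 0, 22 → max 37
E regrets: 46, 56, 45 → max 56
F regrets: 35, 29, 15 → max 35
Smallest max regret = 35 → F.

F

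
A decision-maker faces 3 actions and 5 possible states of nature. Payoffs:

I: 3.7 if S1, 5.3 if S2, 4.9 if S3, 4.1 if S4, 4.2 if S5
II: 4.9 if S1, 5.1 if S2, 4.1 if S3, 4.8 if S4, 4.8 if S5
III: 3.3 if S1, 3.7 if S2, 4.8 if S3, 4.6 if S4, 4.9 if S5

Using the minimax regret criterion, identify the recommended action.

II

Column bests: S1=4.9, S2=5.3, S3=4.9, S4=4.8, S5=4.9.
I regrets: 1.2, 0.0, 0.0, 0.7, 0.7 → max 1.2
II regrets: 0.0, 0.2, 0.8, 0.0, 0.1 → max 0.8
III regrets: 1.6, 1.6, 0.1, 0.2, 0.0 → max 1.6
Smallest max regret = 0.8 → II.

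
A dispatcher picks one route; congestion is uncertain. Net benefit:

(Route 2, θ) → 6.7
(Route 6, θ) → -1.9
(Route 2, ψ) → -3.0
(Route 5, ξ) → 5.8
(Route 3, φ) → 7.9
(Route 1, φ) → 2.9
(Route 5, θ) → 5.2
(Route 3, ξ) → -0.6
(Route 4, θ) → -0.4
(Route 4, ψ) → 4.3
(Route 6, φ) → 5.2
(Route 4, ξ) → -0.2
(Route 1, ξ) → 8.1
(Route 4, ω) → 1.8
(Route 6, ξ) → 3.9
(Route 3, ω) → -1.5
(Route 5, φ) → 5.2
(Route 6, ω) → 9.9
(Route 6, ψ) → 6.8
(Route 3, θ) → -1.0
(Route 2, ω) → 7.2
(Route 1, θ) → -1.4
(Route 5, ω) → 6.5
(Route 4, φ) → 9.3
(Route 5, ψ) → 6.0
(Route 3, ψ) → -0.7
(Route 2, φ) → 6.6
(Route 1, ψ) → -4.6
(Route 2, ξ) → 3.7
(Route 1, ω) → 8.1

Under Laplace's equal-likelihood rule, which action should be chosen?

Route 5

Row averages: Route 1=2.62, Route 2=4.24, Route 3=0.82, Route 4=2.96, Route 5=5.74, Route 6=4.78
Highest average = 5.74 → Route 5.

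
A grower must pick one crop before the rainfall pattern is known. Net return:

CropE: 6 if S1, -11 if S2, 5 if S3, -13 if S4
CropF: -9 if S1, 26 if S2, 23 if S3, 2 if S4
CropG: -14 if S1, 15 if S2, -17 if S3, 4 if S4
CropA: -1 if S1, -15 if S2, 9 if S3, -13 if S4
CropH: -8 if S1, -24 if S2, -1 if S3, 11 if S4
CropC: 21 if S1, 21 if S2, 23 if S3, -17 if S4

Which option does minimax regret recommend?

CropC

Column bests: S1=21, S2=26, S3=23, S4=11.
CropE regrets: 15, 37, 18, 24 → max 37
CropF regrets: 30, 0, 0, 9 → max 30
CropG regrets: 35, 11, 40, 7 → max 40
CropA regrets: 22, 41, 14, 24 → max 41
CropH regrets: 29, 50, 24, 0 → max 50
CropC regrets: 0, 5, 0, 28 → max 28
Smallest max regret = 28 → CropC.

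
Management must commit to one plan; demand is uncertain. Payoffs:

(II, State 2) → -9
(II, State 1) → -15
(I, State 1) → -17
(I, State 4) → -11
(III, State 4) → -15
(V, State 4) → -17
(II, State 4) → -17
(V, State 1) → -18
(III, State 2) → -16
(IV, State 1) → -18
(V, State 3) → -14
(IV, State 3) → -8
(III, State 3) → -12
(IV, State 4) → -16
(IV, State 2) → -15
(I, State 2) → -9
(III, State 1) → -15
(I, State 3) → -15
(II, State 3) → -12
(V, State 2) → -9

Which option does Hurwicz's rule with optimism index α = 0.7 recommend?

IV

I: 0.7·(-9) + 0.3·(-17) = -11.4
II: 0.7·(-9) + 0.3·(-17) = -11.4
III: 0.7·(-12) + 0.3·(-16) = -13.2
IV: 0.7·(-8) + 0.3·(-18) = -11
V: 0.7·(-9) + 0.3·(-18) = -11.7
Highest Hurwicz score = -11 → IV.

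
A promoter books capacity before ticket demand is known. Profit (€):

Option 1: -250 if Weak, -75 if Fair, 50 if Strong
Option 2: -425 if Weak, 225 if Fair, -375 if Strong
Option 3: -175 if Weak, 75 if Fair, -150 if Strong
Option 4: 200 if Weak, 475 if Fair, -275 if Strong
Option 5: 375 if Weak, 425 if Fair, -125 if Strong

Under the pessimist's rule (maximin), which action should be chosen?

Option 5

Row minima: Option 1=-250, Option 2=-425, Option 3=-175, Option 4=-275, Option 5=-125
Best worst-case = -125 → Option 5.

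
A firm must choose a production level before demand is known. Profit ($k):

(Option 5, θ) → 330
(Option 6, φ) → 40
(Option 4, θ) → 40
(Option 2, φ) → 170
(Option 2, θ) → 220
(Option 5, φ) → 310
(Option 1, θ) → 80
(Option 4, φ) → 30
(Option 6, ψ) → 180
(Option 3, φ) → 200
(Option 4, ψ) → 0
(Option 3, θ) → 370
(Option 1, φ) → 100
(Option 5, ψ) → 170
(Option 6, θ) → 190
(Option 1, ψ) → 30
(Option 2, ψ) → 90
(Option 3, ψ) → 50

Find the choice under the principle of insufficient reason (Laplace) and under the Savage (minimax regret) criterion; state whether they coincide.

laplace → Option 5; minimax regret → Option 5 (agree)

Row averages: Option 1=70, Option 2=160, Option 3=620/3, Option 4=70/3, Option 5=270, Option 6=410/3
Highest average = 270 → Option 5.
Column bests: θ=370, φ=310, ψ=180.
Option 1 regrets: 290, 210, 150 → max 290
Option 2 regrets: 150, 140, 90 → max 150
Option 3 regrets: 0, 110, 130 → max 130
Option 4 regrets: 330, 280, 180 → max 330
Option 5 regrets: 40, 0, 10 → max 40
Option 6 regrets: 180, 270, 0 → max 270
Smallest max regret = 40 → Option 5.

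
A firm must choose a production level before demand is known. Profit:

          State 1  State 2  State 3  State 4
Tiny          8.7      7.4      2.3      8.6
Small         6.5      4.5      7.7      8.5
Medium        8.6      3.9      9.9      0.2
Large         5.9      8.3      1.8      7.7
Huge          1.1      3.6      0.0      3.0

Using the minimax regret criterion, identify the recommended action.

Column bests: State 1=8.7, State 2=8.3, State 3=9.9, State 4=8.6.
Tiny regrets: 0.0, 0.9, 7.6, 0.0 → max 7.6
Small regrets: 2.2, 3.8, 2.2, 0.1 → max 3.8
Medium regrets: 0.1, 4.4, 0.0, 8.4 → max 8.4
Large regrets: 2.8, 0.0, 8.1, 0.9 → max 8.1
Huge regrets: 7.6, 4.7, 9.9, 5.6 → max 9.9
Smallest max regret = 3.8 → Small.

Small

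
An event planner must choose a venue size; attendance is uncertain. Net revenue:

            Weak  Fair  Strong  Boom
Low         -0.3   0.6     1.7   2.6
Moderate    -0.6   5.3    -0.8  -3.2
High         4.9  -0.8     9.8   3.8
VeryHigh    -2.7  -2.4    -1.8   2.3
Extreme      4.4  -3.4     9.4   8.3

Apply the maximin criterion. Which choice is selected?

Row minima: Low=-0.3, Moderate=-3.2, High=-0.8, VeryHigh=-2.7, Extreme=-3.4
Best worst-case = -0.3 → Low.

Low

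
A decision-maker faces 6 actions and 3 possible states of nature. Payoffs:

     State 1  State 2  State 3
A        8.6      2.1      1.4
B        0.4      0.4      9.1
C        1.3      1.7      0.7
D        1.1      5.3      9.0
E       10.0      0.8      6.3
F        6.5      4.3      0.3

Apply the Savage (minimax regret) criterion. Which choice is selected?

Column bests: State 1=10.0, State 2=5.3, State 3=9.1.
A regrets: 1.4, 3.2, 7.7 → max 7.7
B regrets: 9.6, 4.9, 0.0 → max 9.6
C regrets: 8.7, 3.6, 8.4 → max 8.7
D regrets: 8.9, 0.0, 0.1 → max 8.9
E regrets: 0.0, 4.5, 2.8 → max 4.5
F regrets: 3.5, 1.0, 8.8 → max 8.8
Smallest max regret = 4.5 → E.

E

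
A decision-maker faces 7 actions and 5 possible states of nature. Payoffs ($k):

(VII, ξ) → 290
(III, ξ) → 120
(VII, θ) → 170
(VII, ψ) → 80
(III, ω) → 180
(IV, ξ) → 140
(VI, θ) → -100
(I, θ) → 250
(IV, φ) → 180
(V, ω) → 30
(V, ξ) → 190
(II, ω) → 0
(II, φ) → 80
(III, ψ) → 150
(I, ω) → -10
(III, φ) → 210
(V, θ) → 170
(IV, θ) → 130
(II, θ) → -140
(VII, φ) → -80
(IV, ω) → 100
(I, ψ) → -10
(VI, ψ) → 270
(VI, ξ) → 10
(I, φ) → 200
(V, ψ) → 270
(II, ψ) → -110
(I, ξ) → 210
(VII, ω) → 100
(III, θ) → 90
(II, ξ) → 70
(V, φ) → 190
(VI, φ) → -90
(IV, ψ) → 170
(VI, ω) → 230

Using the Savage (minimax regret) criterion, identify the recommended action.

Column bests: θ=250, φ=210, ψ=270, ω=230, ξ=290.
I regrets: 0, 10, 280, 240, 80 → max 280
II regrets: 390, 130, 380, 230, 220 → max 390
III regrets: 160, 0, 120, 50, 170 → max 170
IV regrets: 120, 30, 100, 130, 150 → max 150
V regrets: 80, 20, 0, 200, 100 → max 200
VI regrets: 350, 300, 0, 0, 280 → max 350
VII regrets: 80, 290, 190, 130, 0 → max 290
Smallest max regret = 150 → IV.

IV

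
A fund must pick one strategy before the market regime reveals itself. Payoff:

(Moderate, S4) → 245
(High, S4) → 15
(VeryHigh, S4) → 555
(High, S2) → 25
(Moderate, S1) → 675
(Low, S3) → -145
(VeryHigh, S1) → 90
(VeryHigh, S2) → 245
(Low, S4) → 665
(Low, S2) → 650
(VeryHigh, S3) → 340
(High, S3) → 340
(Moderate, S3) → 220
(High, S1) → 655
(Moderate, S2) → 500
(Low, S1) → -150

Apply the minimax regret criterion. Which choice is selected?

Column bests: S1=675, S2=650, S3=340, S4=665.
Low regrets: 825, 0, 485, 0 → max 825
Moderate regrets: 0, 150, 120, 420 → max 420
High regrets: 20, 625, 0, 650 → max 650
VeryHigh regrets: 585, 405, 0, 110 → max 585
Smallest max regret = 420 → Moderate.

Moderate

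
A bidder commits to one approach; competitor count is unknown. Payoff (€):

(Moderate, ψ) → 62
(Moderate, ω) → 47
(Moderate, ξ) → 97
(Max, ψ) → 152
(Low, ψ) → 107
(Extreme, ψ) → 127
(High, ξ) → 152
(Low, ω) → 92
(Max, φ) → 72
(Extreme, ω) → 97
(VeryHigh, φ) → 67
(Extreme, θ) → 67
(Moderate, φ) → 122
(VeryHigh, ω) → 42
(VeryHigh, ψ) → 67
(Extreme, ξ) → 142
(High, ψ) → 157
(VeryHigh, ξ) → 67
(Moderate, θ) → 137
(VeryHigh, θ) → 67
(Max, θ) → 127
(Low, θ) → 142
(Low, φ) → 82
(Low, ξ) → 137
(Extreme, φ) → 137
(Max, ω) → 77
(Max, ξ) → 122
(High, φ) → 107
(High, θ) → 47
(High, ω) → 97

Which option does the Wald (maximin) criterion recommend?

Low

Row minima: Low=82, Moderate=47, High=47, VeryHigh=42, Extreme=67, Max=72
Best worst-case = 82 → Low.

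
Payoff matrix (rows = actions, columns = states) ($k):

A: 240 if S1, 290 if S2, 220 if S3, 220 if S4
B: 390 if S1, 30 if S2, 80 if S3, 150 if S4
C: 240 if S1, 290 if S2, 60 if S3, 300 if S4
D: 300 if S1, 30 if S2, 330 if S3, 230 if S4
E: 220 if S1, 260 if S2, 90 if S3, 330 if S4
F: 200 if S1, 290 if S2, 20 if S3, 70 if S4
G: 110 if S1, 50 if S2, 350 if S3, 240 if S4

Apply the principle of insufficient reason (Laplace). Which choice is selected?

Row averages: A=242.5, B=162.5, C=222.5, D=222.5, E=225, F=145, G=187.5
Highest average = 242.5 → A.

A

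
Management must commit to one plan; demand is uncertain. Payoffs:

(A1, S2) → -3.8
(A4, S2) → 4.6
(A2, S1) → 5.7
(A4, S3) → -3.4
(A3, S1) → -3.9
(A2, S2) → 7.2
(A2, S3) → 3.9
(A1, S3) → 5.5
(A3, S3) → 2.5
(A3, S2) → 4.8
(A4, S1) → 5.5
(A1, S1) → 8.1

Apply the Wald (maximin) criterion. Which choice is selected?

A2

Row minima: A1=-3.8, A2=3.9, A3=-3.9, A4=-3.4
Best worst-case = 3.9 → A2.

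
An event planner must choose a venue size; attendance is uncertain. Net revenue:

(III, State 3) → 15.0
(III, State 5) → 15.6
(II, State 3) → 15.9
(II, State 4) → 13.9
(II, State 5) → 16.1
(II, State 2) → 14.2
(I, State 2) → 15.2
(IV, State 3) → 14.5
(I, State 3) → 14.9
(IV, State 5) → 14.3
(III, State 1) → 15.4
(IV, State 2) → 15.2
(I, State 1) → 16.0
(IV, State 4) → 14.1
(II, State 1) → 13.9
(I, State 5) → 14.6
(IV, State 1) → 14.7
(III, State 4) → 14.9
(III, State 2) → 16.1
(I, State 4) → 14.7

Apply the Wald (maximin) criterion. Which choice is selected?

III

Row minima: I=14.6, II=13.9, III=14.9, IV=14.1
Best worst-case = 14.9 → III.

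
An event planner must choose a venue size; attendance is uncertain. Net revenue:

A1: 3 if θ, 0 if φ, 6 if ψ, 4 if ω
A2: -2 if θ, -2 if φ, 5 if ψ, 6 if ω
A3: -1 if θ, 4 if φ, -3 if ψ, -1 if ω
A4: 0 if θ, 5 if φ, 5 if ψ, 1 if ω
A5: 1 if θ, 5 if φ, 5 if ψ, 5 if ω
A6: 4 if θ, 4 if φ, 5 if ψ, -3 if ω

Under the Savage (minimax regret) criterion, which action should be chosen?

Column bests: θ=4, φ=5, ψ=6, ω=6.
A1 regrets: 1, 5, 0, 2 → max 5
A2 regrets: 6, 7, 1, 0 → max 7
A3 regrets: 5, 1, 9, 7 → max 9
A4 regrets: 4, 0, 1, 5 → max 5
A5 regrets: 3, 0, 1, 1 → max 3
A6 regrets: 0, 1, 1, 9 → max 9
Smallest max regret = 3 → A5.

A5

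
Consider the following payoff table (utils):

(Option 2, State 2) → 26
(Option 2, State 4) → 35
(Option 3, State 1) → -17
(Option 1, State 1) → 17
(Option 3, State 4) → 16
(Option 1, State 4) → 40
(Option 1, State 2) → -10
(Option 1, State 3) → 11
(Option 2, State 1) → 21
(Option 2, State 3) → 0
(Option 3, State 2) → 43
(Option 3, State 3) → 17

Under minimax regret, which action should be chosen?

Option 2

Column bests: State 1=21, State 2=43, State 3=17, State 4=40.
Option 1 regrets: 4, 53, 6, 0 → max 53
Option 2 regrets: 0, 17, 17, 5 → max 17
Option 3 regrets: 38, 0, 0, 24 → max 38
Smallest max regret = 17 → Option 2.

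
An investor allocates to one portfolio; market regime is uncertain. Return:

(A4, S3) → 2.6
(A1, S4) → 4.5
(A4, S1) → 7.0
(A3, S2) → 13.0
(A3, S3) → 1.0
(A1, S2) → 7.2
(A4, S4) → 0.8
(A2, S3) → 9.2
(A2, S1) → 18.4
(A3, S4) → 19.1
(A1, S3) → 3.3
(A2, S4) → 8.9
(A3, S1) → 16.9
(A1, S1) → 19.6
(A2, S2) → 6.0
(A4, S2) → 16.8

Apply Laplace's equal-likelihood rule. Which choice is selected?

Row averages: A1=8.65, A2=10.625, A3=12.5, A4=6.8
Highest average = 12.5 → A3.

A3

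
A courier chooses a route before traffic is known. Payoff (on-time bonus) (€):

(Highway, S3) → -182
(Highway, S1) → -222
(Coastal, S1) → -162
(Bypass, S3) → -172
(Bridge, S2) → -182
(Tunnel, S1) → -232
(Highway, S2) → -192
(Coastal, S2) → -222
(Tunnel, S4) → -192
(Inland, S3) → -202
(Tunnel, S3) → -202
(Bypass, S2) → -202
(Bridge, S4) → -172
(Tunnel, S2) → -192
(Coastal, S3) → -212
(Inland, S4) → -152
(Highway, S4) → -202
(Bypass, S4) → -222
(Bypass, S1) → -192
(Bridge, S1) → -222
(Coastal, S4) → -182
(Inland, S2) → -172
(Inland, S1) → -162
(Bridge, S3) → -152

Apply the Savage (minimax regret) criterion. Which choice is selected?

Inland

Column bests: S1=-162, S2=-172, S3=-152, S4=-152.
Highway regrets: 60, 20, 30, 50 → max 60
Inland regrets: 0, 0, 50, 0 → max 50
Coastal regrets: 0, 50, 60, 30 → max 60
Bridge regrets: 60, 10, 0, 20 → max 60
Bypass regrets: 30, 30, 20, 70 → max 70
Tunnel regrets: 70, 20, 50, 40 → max 70
Smallest max regret = 50 → Inland.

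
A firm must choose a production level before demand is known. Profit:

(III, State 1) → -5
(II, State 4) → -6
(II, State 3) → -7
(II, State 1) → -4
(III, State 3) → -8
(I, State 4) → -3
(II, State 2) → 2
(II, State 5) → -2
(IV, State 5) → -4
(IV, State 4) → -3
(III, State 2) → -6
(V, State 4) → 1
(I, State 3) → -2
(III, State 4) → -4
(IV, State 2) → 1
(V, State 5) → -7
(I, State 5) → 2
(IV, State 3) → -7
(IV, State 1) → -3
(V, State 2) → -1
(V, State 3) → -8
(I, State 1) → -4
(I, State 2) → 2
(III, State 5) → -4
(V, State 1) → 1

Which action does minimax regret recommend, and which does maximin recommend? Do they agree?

minimax regret → I; maximin → I (agree)

Column bests: State 1=1, State 2=2, State 3=-2, State 4=1, State 5=2.
I regrets: 5, 0, 0, 4, 0 → max 5
II regrets: 5, 0, 5, 7, 4 → max 7
III regrets: 6, 8, 6, 5, 6 → max 8
IV regrets: 4, 1, 5, 4, 6 → max 6
V regrets: 0, 3, 6, 0, 9 → max 9
Smallest max regret = 5 → I.
Row minima: I=-4, II=-7, III=-8, IV=-7, V=-8
Best worst-case = -4 → I.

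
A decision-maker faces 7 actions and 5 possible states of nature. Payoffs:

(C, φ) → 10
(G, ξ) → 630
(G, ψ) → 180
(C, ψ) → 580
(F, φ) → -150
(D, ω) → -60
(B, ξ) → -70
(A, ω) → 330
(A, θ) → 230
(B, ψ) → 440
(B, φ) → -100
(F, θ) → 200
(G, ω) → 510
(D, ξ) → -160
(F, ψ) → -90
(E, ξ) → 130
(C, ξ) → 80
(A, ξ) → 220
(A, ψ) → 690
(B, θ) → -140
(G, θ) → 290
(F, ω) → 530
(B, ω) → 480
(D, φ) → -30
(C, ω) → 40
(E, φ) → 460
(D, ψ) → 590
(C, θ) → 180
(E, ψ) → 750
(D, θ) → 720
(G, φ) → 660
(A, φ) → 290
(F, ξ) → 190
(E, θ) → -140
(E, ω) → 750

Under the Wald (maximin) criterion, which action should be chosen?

A

Row minima: A=220, B=-140, C=10, D=-160, E=-140, F=-150, G=180
Best worst-case = 220 → A.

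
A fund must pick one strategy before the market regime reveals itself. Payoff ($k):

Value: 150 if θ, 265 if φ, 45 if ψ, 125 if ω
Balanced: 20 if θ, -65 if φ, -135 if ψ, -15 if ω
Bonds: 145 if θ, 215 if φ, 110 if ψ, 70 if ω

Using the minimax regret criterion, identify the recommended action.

Column bests: θ=150, φ=265, ψ=110, ω=125.
Value regrets: 0, 0, 65, 0 → max 65
Balanced regrets: 130, 330, 245, 140 → max 330
Bonds regrets: 5, 50, 0, 55 → max 55
Smallest max regret = 55 → Bonds.

Bonds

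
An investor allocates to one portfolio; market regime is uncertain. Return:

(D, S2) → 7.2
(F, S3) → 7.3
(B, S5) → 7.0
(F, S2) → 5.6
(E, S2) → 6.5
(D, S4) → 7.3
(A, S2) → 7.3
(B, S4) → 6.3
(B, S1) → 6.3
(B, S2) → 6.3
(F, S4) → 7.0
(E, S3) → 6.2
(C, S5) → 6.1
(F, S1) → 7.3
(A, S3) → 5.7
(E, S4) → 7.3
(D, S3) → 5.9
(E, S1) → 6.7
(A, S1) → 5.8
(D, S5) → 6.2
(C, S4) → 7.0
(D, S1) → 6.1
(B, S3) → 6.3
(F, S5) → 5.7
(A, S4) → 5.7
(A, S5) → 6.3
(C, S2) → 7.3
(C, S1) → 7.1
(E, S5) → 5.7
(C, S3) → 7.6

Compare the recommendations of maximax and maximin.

maximax → C; maximin → B (disagree)

Row maxima: A=7.3, B=7.0, C=7.6, D=7.3, E=7.3, F=7.3
Best best-case = 7.6 → C.
Row minima: A=5.7, B=6.3, C=6.1, D=5.9, E=5.7, F=5.6
Best worst-case = 6.3 → B.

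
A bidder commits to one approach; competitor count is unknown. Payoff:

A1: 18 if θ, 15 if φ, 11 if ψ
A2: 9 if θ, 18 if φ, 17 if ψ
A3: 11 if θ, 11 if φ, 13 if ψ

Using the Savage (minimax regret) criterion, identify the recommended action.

Column bests: θ=18, φ=18, ψ=17.
A1 regrets: 0, 3, 6 → max 6
A2 regrets: 9, 0, 0 → max 9
A3 regrets: 7, 7, 4 → max 7
Smallest max regret = 6 → A1.

A1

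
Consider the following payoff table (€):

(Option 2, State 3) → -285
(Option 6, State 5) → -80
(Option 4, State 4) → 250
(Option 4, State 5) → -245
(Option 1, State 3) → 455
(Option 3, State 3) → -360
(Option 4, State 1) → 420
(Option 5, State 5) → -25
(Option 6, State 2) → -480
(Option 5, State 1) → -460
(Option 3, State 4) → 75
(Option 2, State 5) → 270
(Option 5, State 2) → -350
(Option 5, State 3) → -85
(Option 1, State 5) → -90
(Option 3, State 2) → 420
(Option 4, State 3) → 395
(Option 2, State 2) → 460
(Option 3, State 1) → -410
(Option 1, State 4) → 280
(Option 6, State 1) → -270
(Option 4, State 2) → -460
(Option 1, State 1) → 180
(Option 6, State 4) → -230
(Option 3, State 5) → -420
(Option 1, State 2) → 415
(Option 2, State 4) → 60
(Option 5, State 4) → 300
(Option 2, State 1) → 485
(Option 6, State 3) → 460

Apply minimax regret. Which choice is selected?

Option 1

Column bests: State 1=485, State 2=460, State 3=460, State 4=300, State 5=270.
Option 1 regrets: 305, 45, 5, 20, 360 → max 360
Option 2 regrets: 0, 0, 745, 240, 0 → max 745
Option 3 regrets: 895, 40, 820, 225, 690 → max 895
Option 4 regrets: 65, 920, 65, 50, 515 → max 920
Option 5 regrets: 945, 810, 545, 0, 295 → max 945
Option 6 regrets: 755, 940, 0, 530, 350 → max 940
Smallest max regret = 360 → Option 1.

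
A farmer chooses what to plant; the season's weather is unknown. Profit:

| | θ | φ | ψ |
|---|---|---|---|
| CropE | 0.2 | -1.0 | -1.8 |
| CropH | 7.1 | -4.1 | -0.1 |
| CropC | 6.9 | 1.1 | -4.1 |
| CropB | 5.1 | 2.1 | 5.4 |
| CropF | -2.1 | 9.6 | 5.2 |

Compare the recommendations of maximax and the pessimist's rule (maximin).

maximax → CropF; maximin → CropB (disagree)

Row maxima: CropE=0.2, CropH=7.1, CropC=6.9, CropB=5.4, CropF=9.6
Best best-case = 9.6 → CropF.
Row minima: CropE=-1.8, CropH=-4.1, CropC=-4.1, CropB=2.1, CropF=-2.1
Best worst-case = 2.1 → CropB.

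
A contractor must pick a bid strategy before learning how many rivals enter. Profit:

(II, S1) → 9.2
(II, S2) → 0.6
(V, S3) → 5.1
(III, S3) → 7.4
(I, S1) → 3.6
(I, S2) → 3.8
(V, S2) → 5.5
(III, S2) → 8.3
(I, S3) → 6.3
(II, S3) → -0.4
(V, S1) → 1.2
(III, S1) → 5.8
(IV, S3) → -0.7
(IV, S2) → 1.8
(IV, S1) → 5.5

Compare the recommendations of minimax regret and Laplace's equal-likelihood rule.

Column bests: S1=9.2, S2=8.3, S3=7.4.
I regrets: 5.6, 4.5, 1.1 → max 5.6
II regrets: 0.0, 7.7, 7.8 → max 7.8
III regrets: 3.4, 0.0, 0.0 → max 3.4
IV regrets: 3.7, 6.5, 8.1 → max 8.1
V regrets: 8.0, 2.8, 2.3 → max 8.0
Smallest max regret = 3.4 → III.
Row averages: I=137/30, II=47/15, III=43/6, IV=2.2, V=59/15
Highest average = 43/6 → III.

minimax regret → III; laplace → III (agree)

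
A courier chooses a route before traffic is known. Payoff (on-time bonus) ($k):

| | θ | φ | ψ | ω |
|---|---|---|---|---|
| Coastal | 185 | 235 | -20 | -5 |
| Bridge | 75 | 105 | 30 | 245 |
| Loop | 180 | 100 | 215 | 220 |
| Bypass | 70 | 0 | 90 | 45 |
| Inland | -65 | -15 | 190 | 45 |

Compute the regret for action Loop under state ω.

25

Best payoff under ω is 245.
Regret = 245 − 220 = 25.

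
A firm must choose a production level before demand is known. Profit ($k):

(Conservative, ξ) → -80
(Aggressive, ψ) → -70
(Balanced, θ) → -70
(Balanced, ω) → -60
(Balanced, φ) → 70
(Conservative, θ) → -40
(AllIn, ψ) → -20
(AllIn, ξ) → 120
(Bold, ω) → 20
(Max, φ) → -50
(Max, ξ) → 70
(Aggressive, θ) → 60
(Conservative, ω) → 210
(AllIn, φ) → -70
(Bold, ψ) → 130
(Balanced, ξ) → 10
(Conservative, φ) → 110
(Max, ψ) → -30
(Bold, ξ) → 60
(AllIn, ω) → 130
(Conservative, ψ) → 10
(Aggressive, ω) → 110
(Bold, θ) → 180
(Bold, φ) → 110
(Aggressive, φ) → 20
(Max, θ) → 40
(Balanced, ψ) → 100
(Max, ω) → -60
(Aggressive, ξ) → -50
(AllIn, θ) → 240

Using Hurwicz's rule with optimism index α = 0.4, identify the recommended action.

Bold

Conservative: 0.4·210 + 0.6·(-80) = 36
Balanced: 0.4·100 + 0.6·(-70) = -2
Aggressive: 0.4·110 + 0.6·(-70) = 2
Bold: 0.4·180 + 0.6·20 = 84
AllIn: 0.4·240 + 0.6·(-70) = 54
Max: 0.4·70 + 0.6·(-60) = -8
Highest Hurwicz score = 84 → Bold.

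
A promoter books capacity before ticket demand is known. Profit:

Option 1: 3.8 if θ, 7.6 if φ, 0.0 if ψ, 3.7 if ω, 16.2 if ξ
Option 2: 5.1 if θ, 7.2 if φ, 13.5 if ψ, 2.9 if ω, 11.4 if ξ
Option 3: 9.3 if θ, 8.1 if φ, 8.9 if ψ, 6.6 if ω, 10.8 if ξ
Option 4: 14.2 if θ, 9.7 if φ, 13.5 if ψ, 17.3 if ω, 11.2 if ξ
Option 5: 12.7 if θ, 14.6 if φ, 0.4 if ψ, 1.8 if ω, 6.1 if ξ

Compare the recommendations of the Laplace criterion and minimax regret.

laplace → Option 4; minimax regret → Option 4 (agree)

Row averages: Option 1=6.26, Option 2=8.02, Option 3=8.74, Option 4=13.18, Option 5=7.12
Highest average = 13.18 → Option 4.
Column bests: θ=14.2, φ=14.6, ψ=13.5, ω=17.3, ξ=16.2.
Option 1 regrets: 10.4, 7.0, 13.5, 13.6, 0.0 → max 13.6
Option 2 regrets: 9.1, 7.4, 0.0, 14.4, 4.8 → max 14.4
Option 3 regrets: 4.9, 6.5, 4.6, 10.7, 5.4 → max 10.7
Option 4 regrets: 0.0, 4.9, 0.0, 0.0, 5.0 → max 5.0
Option 5 regrets: 1.5, 0.0, 13.1, 15.5, 10.1 → max 15.5
Smallest max regret = 5.0 → Option 4.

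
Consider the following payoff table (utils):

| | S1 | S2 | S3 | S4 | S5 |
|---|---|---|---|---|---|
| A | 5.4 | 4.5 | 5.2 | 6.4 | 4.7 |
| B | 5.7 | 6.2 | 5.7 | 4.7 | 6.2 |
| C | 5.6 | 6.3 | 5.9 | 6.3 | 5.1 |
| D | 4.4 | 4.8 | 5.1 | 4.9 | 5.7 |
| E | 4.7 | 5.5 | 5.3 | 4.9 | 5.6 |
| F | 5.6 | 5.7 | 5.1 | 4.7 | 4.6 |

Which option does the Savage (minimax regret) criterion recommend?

Column bests: S1=5.7, S2=6.3, S3=5.9, S4=6.4, S5=6.2.
A regrets: 0.3, 1.8, 0.7, 0.0, 1.5 → max 1.8
B regrets: 0.0, 0.1, 0.2, 1.7, 0.0 → max 1.7
C regrets: 0.1, 0.0, 0.0, 0.1, 1.1 → max 1.1
D regrets: 1.3, 1.5, 0.8, 1.5, 0.5 → max 1.5
E regrets: 1.0, 0.8, 0.6, 1.5, 0.6 → max 1.5
F regrets: 0.1, 0.6, 0.8, 1.7, 1.6 → max 1.7
Smallest max regret = 1.1 → C.

C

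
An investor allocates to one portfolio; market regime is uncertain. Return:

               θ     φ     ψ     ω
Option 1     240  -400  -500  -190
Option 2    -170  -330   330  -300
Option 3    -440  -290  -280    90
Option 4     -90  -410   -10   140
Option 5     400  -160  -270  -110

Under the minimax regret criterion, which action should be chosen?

Column bests: θ=400, φ=-160, ψ=330, ω=140.
Option 1 regrets: 160, 240, 830, 330 → max 830
Option 2 regrets: 570, 170, 0, 440 → max 570
Option 3 regrets: 840, 130, 610, 50 → max 840
Option 4 regrets: 490, 250, 340, 0 → max 490
Option 5 regrets: 0, 0, 600, 250 → max 600
Smallest max regret = 490 → Option 4.

Option 4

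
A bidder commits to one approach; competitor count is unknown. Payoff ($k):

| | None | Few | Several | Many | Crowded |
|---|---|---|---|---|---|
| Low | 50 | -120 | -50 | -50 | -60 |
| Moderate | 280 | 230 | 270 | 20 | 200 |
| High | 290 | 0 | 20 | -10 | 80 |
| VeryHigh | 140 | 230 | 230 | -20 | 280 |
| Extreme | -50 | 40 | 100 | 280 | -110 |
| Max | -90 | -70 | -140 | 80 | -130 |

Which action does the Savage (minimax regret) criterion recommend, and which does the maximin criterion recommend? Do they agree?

minimax regret → Moderate; maximin → Moderate (agree)

Column bests: None=290, Few=230, Several=270, Many=280, Crowded=280.
Low regrets: 240, 350, 320, 330, 340 → max 350
Moderate regrets: 10, 0, 0, 260, 80 → max 260
High regrets: 0, 230, 250, 290, 200 → max 290
VeryHigh regrets: 150, 0, 40, 300, 0 → max 300
Extreme regrets: 340, 190, 170, 0, 390 → max 390
Max regrets: 380, 300, 410, 200, 410 → max 410
Smallest max regret = 260 → Moderate.
Row minima: Low=-120, Moderate=20, High=-10, VeryHigh=-20, Extreme=-110, Max=-140
Best worst-case = 20 → Moderate.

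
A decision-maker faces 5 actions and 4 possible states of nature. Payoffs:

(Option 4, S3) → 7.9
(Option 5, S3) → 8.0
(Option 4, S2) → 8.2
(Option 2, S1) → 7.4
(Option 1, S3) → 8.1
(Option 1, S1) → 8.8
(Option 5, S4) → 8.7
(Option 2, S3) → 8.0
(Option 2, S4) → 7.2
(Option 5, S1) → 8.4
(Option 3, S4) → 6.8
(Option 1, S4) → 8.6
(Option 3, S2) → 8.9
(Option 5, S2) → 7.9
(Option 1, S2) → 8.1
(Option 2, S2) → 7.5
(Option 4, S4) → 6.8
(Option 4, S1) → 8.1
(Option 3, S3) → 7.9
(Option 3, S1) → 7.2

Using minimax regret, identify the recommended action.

Column bests: S1=8.8, S2=8.9, S3=8.1, S4=8.7.
Option 1 regrets: 0.0, 0.8, 0.0, 0.1 → max 0.8
Option 2 regrets: 1.4, 1.4, 0.1, 1.5 → max 1.5
Option 3 regrets: 1.6, 0.0, 0.2, 1.9 → max 1.9
Option 4 regrets: 0.7, 0.7, 0.2, 1.9 → max 1.9
Option 5 regrets: 0.4, 1.0, 0.1, 0.0 → max 1.0
Smallest max regret = 0.8 → Option 1.

Option 1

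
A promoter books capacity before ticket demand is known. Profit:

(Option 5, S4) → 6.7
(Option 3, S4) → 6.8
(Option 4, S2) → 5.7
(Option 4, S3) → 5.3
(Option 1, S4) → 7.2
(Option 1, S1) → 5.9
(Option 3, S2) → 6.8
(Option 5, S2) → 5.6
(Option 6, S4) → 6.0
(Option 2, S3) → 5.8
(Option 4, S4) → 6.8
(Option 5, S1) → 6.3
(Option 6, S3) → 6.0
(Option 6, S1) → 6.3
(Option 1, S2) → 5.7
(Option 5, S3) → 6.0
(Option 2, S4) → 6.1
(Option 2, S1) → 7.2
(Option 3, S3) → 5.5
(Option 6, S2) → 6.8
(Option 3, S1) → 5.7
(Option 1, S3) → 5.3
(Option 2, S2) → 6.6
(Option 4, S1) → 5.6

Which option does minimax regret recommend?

Option 2

Column bests: S1=7.2, S2=6.8, S3=6.0, S4=7.2.
Option 1 regrets: 1.3, 1.1, 0.7, 0.0 → max 1.3
Option 2 regrets: 0.0, 0.2, 0.2, 1.1 → max 1.1
Option 3 regrets: 1.5, 0.0, 0.5, 0.4 → max 1.5
Option 4 regrets: 1.6, 1.1, 0.7, 0.4 → max 1.6
Option 5 regrets: 0.9, 1.2, 0.0, 0.5 → max 1.2
Option 6 regrets: 0.9, 0.0, 0.0, 1.2 → max 1.2
Smallest max regret = 1.1 → Option 2.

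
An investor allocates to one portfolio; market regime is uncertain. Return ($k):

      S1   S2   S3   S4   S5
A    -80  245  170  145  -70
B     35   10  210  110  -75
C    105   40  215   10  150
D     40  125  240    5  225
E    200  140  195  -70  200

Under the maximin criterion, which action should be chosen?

C

Row minima: A=-80, B=-75, C=10, D=5, E=-70
Best worst-case = 10 → C.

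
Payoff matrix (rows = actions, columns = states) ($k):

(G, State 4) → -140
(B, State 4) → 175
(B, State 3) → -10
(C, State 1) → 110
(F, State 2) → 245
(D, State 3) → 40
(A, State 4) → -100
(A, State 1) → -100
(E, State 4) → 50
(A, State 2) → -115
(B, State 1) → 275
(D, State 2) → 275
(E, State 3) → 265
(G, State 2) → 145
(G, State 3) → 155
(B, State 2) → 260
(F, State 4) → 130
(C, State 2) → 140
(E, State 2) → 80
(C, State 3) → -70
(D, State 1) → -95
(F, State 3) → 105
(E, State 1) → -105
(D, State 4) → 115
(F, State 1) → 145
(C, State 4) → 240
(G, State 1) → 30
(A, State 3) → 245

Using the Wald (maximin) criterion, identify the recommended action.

Row minima: A=-115, B=-10, C=-70, D=-95, E=-105, F=105, G=-140
Best worst-case = 105 → F.

F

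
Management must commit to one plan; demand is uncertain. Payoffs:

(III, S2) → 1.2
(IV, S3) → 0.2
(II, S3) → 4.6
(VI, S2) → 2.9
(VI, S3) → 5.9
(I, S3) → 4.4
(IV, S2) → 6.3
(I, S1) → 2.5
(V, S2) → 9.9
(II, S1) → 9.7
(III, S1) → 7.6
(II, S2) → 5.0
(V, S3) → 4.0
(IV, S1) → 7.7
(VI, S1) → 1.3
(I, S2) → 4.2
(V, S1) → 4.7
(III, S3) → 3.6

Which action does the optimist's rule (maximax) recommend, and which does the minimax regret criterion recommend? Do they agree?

Row maxima: I=4.4, II=9.7, III=7.6, IV=7.7, V=9.9, VI=5.9
Best best-case = 9.9 → V.
Column bests: S1=9.7, S2=9.9, S3=5.9.
I regrets: 7.2, 5.7, 1.5 → max 7.2
II regrets: 0.0, 4.9, 1.3 → max 4.9
III regrets: 2.1, 8.7, 2.3 → max 8.7
IV regrets: 2.0, 3.6, 5.7 → max 5.7
V regrets: 5.0, 0.0, 1.9 → max 5.0
VI regrets: 8.4, 7.0, 0.0 → max 8.4
Smallest max regret = 4.9 → II.

maximax → V; minimax regret → II (disagree)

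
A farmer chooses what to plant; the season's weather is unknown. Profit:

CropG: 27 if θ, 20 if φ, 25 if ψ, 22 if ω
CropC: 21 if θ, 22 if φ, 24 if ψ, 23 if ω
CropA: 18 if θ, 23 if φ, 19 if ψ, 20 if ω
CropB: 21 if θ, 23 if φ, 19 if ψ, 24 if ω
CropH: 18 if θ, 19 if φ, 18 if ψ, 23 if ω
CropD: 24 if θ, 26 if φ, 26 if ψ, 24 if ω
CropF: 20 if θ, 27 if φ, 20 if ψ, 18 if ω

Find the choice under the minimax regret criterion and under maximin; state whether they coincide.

minimax regret → CropD; maximin → CropD (agree)

Column bests: θ=27, φ=27, ψ=26, ω=24.
CropG regrets: 0, 7, 1, 2 → max 7
CropC regrets: 6, 5, 2, 1 → max 6
CropA regrets: 9, 4, 7, 4 → max 9
CropB regrets: 6, 4, 7, 0 → max 7
CropH regrets: 9, 8, 8, 1 → max 9
CropD regrets: 3, 1, 0, 0 → max 3
CropF regrets: 7, 0, 6, 6 → max 7
Smallest max regret = 3 → CropD.
Row minima: CropG=20, CropC=21, CropA=18, CropB=19, CropH=18, CropD=24, CropF=18
Best worst-case = 24 → CropD.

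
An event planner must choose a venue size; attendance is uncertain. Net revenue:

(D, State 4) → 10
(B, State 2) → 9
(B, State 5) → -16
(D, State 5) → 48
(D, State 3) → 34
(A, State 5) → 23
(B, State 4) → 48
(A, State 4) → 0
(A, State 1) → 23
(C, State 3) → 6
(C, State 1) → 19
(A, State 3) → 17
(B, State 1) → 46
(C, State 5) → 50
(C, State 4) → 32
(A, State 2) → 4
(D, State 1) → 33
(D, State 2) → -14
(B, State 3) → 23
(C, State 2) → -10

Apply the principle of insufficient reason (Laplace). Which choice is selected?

Row averages: A=13.4, B=22, C=19.4, D=22.2
Highest average = 22.2 → D.

D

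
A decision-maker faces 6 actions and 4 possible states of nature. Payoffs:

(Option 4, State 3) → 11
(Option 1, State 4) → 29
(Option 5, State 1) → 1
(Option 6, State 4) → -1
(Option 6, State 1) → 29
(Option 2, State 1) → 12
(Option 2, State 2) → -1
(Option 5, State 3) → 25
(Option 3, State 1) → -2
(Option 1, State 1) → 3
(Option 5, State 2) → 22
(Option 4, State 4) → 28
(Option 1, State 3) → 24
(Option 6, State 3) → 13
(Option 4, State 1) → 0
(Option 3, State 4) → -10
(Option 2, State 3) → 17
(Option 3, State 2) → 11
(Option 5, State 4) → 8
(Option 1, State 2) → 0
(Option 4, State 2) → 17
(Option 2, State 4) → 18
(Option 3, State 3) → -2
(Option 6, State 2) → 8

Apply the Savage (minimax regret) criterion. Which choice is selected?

Column bests: State 1=29, State 2=22, State 3=25, State 4=29.
Option 1 regrets: 26, 22, 1, 0 → max 26
Option 2 regrets: 17, 23, 8, 11 → max 23
Option 3 regrets: 31, 11, 27, 39 → max 39
Option 4 regrets: 29, 5, 14, 1 → max 29
Option 5 regrets: 28, 0, 0, 21 → max 28
Option 6 regrets: 0, 14, 12, 30 → max 30
Smallest max regret = 23 → Option 2.

Option 2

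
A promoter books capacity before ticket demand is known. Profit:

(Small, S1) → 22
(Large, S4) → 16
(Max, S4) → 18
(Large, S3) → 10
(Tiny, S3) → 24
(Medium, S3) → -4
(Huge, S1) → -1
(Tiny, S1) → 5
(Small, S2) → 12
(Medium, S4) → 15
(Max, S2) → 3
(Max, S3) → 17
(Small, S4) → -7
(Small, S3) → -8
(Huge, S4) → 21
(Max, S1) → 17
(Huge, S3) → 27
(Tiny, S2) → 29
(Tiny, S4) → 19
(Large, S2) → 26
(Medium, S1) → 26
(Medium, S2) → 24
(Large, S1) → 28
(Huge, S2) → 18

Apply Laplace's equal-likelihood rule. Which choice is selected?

Large

Row averages: Tiny=19.25, Small=4.75, Medium=15.25, Large=20, Huge=16.25, Max=13.75
Highest average = 20 → Large.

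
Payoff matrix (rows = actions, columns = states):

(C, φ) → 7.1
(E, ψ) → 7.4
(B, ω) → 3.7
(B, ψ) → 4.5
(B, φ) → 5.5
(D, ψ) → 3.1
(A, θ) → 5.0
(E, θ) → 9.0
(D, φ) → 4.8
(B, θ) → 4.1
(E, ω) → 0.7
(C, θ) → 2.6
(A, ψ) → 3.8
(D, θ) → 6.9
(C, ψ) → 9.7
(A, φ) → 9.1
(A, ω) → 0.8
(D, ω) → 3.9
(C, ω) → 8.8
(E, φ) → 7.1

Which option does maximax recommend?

C

Row maxima: A=9.1, B=5.5, C=9.7, D=6.9, E=9.0
Best best-case = 9.7 → C.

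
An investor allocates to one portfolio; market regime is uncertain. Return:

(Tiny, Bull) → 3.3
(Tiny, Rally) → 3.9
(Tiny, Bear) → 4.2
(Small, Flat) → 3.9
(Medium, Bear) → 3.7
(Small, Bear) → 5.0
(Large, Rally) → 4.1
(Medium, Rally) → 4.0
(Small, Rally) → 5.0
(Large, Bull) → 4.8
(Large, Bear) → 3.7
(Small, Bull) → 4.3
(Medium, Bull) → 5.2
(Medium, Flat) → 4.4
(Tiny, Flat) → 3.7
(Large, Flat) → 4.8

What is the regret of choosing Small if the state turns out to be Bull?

0.9

Best payoff under Bull is 5.2.
Regret = 5.2 − 4.3 = 0.9.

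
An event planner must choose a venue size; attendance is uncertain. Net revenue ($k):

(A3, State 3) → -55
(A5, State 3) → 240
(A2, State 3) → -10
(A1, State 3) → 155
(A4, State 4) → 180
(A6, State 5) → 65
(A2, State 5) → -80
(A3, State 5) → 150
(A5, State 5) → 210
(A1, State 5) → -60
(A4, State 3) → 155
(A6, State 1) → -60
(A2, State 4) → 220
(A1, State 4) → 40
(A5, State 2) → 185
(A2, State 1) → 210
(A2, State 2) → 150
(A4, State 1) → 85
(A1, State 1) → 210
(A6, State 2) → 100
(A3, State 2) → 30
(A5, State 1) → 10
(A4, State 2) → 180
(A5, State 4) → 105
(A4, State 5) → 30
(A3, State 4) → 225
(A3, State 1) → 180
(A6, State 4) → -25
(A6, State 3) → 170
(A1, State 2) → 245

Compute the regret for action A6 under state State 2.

145

Best payoff under State 2 is 245.
Regret = 245 − 100 = 145.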